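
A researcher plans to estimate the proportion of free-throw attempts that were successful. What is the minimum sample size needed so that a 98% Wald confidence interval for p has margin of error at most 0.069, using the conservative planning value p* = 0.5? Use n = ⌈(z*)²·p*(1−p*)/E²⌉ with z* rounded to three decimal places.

n = 285

For 98% confidence, z* = 2.326.
p*(1−p*) = 0.2500.
Required n before rounding: 5.410276 × 0.2500 / 0.069² = 284.093.
⌈284.093⌉ = 285.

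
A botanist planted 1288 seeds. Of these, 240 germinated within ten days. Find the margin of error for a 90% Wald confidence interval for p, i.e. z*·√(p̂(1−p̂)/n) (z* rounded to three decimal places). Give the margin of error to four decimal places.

Sample proportion p̂ = 240/1288 = 0.18634.
Standard error of p̂: √(0.151615/1288) = √0.000117713 = 0.010850.
The 90% critical value is z* = 1.645.
Margin of error = z*·SE = 1.645 × 0.010850 = 0.0178.

ME = 0.0178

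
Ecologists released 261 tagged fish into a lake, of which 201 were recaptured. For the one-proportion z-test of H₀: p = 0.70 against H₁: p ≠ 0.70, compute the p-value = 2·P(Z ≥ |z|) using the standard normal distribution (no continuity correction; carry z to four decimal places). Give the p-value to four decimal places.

p-value = 0.0134

The sample proportion is 201/261 = 0.77011.
Under H₀, SE = √(p₀(1−p₀)/n) = √(0.70·0.30/261) = √0.000804598 = 0.028365.
Test statistic (full precision, shown to 4 dp): z = (201/261 − 0.70)/SE₀ ≈ 2.4718.
p-value = 2·P(Z ≥ |z|) with z = 2.4718 → 0.0134.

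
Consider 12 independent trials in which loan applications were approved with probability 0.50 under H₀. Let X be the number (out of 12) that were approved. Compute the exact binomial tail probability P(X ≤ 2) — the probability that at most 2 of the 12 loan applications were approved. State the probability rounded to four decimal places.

X is binomial with n = 12 and p = 0.50.
P(X ≤ 2) = C(12,0)·0.50^0·0.50^12 + C(12,1)·0.50^1·0.50^11 + C(12,2)·0.50^2·0.50^10.
= 0.000244 + 0.002930 + 0.016113 = 0.0193.

P = 0.0193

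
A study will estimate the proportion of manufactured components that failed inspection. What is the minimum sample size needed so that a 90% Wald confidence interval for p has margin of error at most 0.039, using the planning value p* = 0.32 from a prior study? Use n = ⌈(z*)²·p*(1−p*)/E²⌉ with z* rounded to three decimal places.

The 90% critical value is z* = 1.645.
p*(1−p*) = 0.32·0.68 = 0.2176.
(z*)²·p*(1−p*)/E² = 2.706025·0.2176/0.001521 = 387.134.
⌈387.134⌉ = 388.

n = 388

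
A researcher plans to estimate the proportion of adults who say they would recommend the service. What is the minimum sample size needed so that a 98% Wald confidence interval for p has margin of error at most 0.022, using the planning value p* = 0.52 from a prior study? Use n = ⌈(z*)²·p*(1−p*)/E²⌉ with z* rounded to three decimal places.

For 98% confidence, z* = 2.326.
p*(1−p*) = 0.2496.
(z*)²·p*(1−p*)/E² = 5.410276·0.2496/0.000484 = 2790.093.
⌈2790.093⌉ = 2791.

n = 2791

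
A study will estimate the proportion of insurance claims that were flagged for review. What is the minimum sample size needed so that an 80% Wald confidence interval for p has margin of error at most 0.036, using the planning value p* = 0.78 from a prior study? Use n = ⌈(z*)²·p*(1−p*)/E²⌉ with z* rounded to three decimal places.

n = 218

For 80% confidence, z* = 1.282.
p*(1−p*) = 0.1716.
Required n before rounding: 1.643524 × 0.1716 / 0.036² = 217.615.
⌈217.615⌉ = 218.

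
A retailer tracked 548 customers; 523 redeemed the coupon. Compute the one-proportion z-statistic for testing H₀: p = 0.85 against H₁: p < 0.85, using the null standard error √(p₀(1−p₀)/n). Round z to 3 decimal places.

z = 6.843

With x = 523 successes in n = 548, p̂ = 0.95438.
SE₀ = √(0.85·0.15/548) = 0.015253.
Test statistic: z = 0.10438/0.015253 = 6.843.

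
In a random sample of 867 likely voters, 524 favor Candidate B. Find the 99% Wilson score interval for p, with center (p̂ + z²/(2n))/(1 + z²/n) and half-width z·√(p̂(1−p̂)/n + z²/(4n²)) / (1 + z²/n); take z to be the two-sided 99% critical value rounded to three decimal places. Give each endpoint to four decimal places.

Here p̂ = 524/867 = 0.60438 and z = 2.576 (z² = 6.635776).
1 + z²/n = 1.007654.
Adjusted center: (0.60438 + z²/(2n))/1.007654 = 0.60359.
Radicand: p̂(1−p̂)/n + z²/(4n²) = 0.000275783 + 0.000002207 = 0.000277990.
Half-width = 2.576·√0.000277990/1.007654 = 0.04262.
CI: 0.60359 ± 0.04262 = (0.5610, 0.6462).

(0.5610, 0.6462)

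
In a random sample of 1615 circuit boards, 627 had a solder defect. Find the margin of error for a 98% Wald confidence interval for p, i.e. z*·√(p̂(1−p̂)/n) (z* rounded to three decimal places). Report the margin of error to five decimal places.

The sample proportion is 627/1615 = 0.38824.
SE = √(p̂(1−p̂)/n) = √(0.237509/1615) = 0.012127.
The 98% critical value is z* = 2.326.
Margin of error = z*·SE = 2.326 × 0.012127 = 0.02821.

ME = 0.02821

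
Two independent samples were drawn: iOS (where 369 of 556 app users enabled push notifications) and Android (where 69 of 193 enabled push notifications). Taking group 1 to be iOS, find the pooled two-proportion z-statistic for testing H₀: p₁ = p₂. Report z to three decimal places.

p̂₁ = 369/556 = 0.66367, p̂₂ = 69/193 = 0.35751.
Pooled p̂ = (369+69)/(556+193) = 438/749 = 0.58478.
Pooled SE = √[0.2428124·0.00697991] ≈ 0.041168.
z = (p̂₁ − p̂₂)/SE = (0.66367 − 0.35751)/0.041168 = 0.30616/0.041168 = 7.437.

z = 7.437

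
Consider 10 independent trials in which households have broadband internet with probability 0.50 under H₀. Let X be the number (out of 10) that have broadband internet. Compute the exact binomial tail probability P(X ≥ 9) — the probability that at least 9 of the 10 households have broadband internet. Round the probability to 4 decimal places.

P = 0.0107

X is binomial with n = 10 and p = 0.50.
P(X ≥ 9) = C(10,9)·0.50^9·0.50^1 + C(10,10)·0.50^10·0.50^0.
= 0.009766 + 0.000977 = 0.0107.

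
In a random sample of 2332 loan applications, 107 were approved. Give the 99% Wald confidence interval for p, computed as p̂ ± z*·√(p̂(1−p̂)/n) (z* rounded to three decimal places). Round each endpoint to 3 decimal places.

(0.035, 0.057)

Sample proportion p̂ = 107/2332 = 0.04588.
Standard error of p̂: √(0.043778/2332) = √0.000018773 = 0.004333.
The 99% critical value is z* = 2.576.
Margin of error: 2.576 × 0.004333 = 0.01116.
So the interval runs from 0.035 to 0.057.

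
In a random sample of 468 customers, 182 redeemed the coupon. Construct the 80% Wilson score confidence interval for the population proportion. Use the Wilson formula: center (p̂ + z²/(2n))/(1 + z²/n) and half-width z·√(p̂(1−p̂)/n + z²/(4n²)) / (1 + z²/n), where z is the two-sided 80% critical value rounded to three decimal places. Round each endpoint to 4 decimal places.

Here p̂ = 182/468 = 0.38889 and z = 1.282 (z² = 1.643524).
Denominator 1 + z²/n = 1 + 1.643524/468 = 1.003512.
Center = (0.38889 + 0.001756)/1.003512 = 0.38928.
Radicand: p̂(1−p̂)/n + z²/(4n²) = 0.000507808 + 0.000001876 = 0.000509684.
Half-width = z·√(radicand)/denom = 1.282·0.022576/1.003512 = 0.02884.
CI: 0.38928 ± 0.02884 = (0.3604, 0.4181).

(0.3604, 0.4181)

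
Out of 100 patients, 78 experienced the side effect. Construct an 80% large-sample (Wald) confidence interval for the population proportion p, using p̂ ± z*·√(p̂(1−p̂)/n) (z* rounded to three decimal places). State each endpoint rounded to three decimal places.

(0.727, 0.833)

Sample proportion p̂ = 78/100 = 0.78000.
SE = √(p̂(1−p̂)/n) = √(0.171600/100) = 0.041425.
z* = 1.282 at the 80% level.
Margin = 1.282·0.041425 = 0.05311.
Interval: 0.78000 ± 0.05311 → (0.727, 0.833).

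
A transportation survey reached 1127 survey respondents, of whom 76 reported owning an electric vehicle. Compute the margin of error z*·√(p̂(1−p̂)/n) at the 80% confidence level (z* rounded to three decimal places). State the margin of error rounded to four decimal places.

ME = 0.0096

With x = 76 successes in n = 1127, p̂ = 0.06744.
Standard error of p̂: √(0.062888/1127) = √0.000055801 = 0.007470.
For 80% confidence, z* = 1.282.
So ME = 0.0096.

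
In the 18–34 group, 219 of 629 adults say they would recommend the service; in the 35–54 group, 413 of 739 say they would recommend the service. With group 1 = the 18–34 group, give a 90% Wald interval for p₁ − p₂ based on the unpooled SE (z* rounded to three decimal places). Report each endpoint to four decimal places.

(-0.2540, -0.1673)

p̂₁ = 0.34817, p̂₂ = 0.55886, so the observed difference is -0.21069.
Unpooled SE = √(p̂₁(1−p̂₁)/n₁ + p̂₂(1−p̂₂)/n₂) = √(0.000360808 + 0.000333606) = 0.026352.
z* = 1.645 at the 90% level. Margin of error = 0.04335.
CI: -0.21069 ± 0.04335 = (-0.2540, -0.1673).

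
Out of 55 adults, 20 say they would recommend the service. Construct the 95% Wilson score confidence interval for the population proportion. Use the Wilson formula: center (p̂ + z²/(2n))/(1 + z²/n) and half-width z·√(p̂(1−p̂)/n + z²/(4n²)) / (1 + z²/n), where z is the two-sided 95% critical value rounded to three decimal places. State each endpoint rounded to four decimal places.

Here p̂ = 20/55 = 0.36364 and z = 1.960 (z² = 3.841600).
Denominator 1 + z²/n = 1 + 3.841600/55 = 1.069847.
Center = (0.36364 + 0.034924)/1.069847 = 0.37254.
Radicand: p̂(1−p̂)/n + z²/(4n²) = 0.004207363 + 0.000317488 = 0.004524851.
Half-width = z·√(radicand)/denom = 1.960·0.067267/1.069847 = 0.12324.
So the interval runs from 0.2493 to 0.4958.

(0.2493, 0.4958)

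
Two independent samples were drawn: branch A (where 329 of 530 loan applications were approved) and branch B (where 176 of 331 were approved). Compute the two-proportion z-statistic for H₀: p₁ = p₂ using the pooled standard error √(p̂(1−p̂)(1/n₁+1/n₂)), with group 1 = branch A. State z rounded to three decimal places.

p̂₁ = 329/530 = 0.62075, p̂₂ = 176/331 = 0.53172.
Pooling: p̂ = 505/861 = 0.58653.
Pooled SE = √[0.2425130·0.00490794] ≈ 0.034500.
z = (p̂₁ − p̂₂)/SE = (0.62075 − 0.53172)/0.034500 = 0.08903/0.034500 = 2.581.

z = 2.581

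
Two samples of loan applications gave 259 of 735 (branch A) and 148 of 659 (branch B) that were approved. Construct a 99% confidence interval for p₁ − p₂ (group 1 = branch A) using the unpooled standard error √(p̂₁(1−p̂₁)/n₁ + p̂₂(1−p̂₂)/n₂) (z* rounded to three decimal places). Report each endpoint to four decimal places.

(0.0660, 0.1896)

p̂₁ = 259/735 = 0.35238, p̂₂ = 148/659 = 0.22458; p̂₁ − p̂₂ = 0.12780.
SE = √(0.000310488 + 0.000264257) = √0.000574745 = 0.023974.
z* = 2.576 at the 99% level. Margin of error = 0.06176.
So the interval runs from 0.0660 to 0.1896.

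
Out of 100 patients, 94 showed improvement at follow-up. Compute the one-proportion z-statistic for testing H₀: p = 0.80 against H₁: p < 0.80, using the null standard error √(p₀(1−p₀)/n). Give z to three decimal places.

z = 3.500

p̂ = 94/100 = 0.94000.
Null standard error: √(0.80·0.20/100) = √0.001600000 = 0.040000.
Test statistic: z = 0.14000/0.040000 = 3.500.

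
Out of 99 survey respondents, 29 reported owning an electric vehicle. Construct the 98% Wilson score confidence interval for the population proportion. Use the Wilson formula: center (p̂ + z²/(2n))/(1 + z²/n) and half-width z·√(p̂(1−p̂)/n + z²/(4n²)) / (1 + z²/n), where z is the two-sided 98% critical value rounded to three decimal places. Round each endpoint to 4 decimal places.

Here p̂ = 29/99 = 0.29293 and z = 2.326 (z² = 5.410276).
1 + z²/n = 1.054649.
Center = (0.29293 + 0.027325)/1.054649 = 0.30366.
Radicand: p̂(1−p̂)/n + z²/(4n²) = 0.002092139 + 0.000138003 = 0.002230142.
Half-width = 2.326·√0.002230142/1.054649 = 0.10415.
Interval: 0.30366 ± 0.10415 → (0.1995, 0.4078).

(0.1995, 0.4078)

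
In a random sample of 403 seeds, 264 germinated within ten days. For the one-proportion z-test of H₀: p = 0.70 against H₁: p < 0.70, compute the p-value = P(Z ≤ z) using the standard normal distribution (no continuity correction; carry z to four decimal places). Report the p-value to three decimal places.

p-value = 0.025

p̂ = 264/403 = 0.65509.
Under H₀, SE = √(p₀(1−p₀)/n) = √(0.70·0.30/403) = √0.000521092 = 0.022827.
z = (p̂ − p₀)/SE = (264/403 − 0.70)/0.022827 ≈ -1.9675.
From the standard normal, P(Z ≤ z) = 0.025.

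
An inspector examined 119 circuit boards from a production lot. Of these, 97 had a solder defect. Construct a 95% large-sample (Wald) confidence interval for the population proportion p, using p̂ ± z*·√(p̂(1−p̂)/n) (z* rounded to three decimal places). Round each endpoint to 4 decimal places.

(0.7454, 0.8849)

Sample proportion p̂ = 97/119 = 0.81513.
SE = √(p̂(1−p̂)/n) = √(0.150696/119) = 0.035586.
z* = 1.960 at the 95% level.
Margin = 1.960·0.035586 = 0.06975.
So the interval runs from 0.7454 to 0.8849.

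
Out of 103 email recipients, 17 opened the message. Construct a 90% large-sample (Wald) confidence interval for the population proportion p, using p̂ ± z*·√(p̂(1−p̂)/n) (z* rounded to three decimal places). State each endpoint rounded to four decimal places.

The sample proportion is 17/103 = 0.16505.
SE(p̂) = √(0.16505·0.83495/103) = 0.036578.
For 90% confidence, z* = 1.645.
Margin of error: 1.645 × 0.036578 = 0.06017.
CI: 0.16505 ± 0.06017 = (0.1049, 0.2252).

(0.1049, 0.2252)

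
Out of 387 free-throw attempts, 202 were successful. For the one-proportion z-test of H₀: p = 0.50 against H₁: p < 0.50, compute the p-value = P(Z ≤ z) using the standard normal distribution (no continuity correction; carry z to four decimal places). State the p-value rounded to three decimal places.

The sample proportion is 202/387 = 0.52196.
Null standard error: √(0.50·0.50/387) = √0.000645995 = 0.025416.
z = (p̂ − p₀)/SE = (202/387 − 0.50)/0.025416 ≈ 0.8642.
From the standard normal, P(Z ≤ z) = 0.806.

p-value = 0.806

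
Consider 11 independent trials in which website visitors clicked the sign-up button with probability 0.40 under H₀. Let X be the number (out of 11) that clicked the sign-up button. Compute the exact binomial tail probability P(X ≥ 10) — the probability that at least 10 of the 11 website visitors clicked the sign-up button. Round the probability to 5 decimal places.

P = 0.00073

X ~ Binomial(n=11, p=0.40).
P(X ≥ 10) = C(11,10)·0.40^10·0.60^1 + C(11,11)·0.40^11·0.60^0.
= 0.000692 + 0.000042 = 0.00073.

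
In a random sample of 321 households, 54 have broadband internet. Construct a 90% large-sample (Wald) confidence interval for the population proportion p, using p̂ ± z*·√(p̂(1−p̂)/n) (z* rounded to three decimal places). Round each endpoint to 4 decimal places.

(0.1339, 0.2026)

Sample proportion p̂ = 54/321 = 0.16822.
Standard error of p̂: √(0.139925/321) = √0.000435903 = 0.020878.
z* = 1.645 at the 90% level.
Margin of error: 1.645 × 0.020878 = 0.03434.
So the interval runs from 0.1339 to 0.2026.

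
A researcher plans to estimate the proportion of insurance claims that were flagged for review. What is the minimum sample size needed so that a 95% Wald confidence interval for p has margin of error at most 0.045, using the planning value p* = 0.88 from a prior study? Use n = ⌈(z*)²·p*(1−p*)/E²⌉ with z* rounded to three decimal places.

n = 201

For 95% confidence, z* = 1.960.
p*(1−p*) = 0.1056.
Required n before rounding: 3.841600 × 0.1056 / 0.045² = 200.332.
Rounding up, n = 201.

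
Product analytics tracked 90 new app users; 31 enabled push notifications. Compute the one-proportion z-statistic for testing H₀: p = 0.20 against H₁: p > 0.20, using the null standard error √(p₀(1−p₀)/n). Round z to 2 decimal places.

Sample proportion p̂ = 31/90 = 0.34444.
Null standard error: √(0.20·0.80/90) = √0.001777778 = 0.042164.
z = (0.34444 − 0.20)/0.042164 = 0.14444/0.042164 = 3.43.

z = 3.43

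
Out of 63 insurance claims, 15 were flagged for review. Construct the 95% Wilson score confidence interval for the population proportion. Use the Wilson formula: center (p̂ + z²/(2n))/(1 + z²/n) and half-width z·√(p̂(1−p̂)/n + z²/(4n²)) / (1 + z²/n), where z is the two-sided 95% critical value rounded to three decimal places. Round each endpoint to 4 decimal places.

Here p̂ = 15/63 = 0.23810 and z = 1.960 (z² = 3.841600).
1 + z²/n = 1.060978.
Adjusted center: (0.23810 + z²/(2n))/1.060978 = 0.25315.
Radicand: p̂(1−p̂)/n + z²/(4n²) = 0.002879459 + 0.000241975 = 0.003121434.
Half-width = 1.960·√0.003121434/1.060978 = 0.10321.
So the interval runs from 0.1499 to 0.3564.

(0.1499, 0.3564)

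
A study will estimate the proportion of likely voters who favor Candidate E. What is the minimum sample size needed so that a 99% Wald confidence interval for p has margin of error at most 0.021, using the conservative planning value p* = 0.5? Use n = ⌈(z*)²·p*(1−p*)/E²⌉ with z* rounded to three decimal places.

n = 3762

For 99% confidence, z* = 2.576.
p*(1−p*) = 0.50·0.50 = 0.2500.
(z*)²·p*(1−p*)/E² = 6.635776·0.2500/0.000441 = 3761.778.
Rounding up, n = 3762.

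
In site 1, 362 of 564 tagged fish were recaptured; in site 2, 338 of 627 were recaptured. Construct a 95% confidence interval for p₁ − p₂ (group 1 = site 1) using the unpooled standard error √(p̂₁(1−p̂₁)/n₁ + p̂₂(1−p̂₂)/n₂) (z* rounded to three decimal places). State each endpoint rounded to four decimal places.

(0.0472, 0.1583)

p̂₁ = 0.64184, p̂₂ = 0.53907, so the observed difference is 0.10277.
SE = √(0.000407589 + 0.000396289) = √0.000803878 = 0.028353.
For 95% confidence, z* = 1.960. Margin of error = 0.05557.
CI: 0.10277 ± 0.05557 = (0.0472, 0.1583).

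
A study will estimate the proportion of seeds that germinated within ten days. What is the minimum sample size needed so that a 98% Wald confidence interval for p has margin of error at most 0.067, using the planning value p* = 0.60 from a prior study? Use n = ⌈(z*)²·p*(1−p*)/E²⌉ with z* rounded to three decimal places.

n = 290

The 98% critical value is z* = 2.326.
p*(1−p*) = 0.60·0.40 = 0.2400.
Required n before rounding: 5.410276 × 0.2400 / 0.067² = 289.255.
Rounding up, n = 290.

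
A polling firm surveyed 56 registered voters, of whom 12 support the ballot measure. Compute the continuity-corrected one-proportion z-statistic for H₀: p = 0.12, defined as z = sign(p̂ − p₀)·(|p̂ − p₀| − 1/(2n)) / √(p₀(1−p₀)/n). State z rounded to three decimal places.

With x = 12 successes in n = 56, p̂ = 0.21429. p̂ − p₀ = 0.094286.
Continuity correction 1/(2n) = 1/112 = 0.008929.
Corrected numerator: |0.094286| − 0.008929 = 0.085357.
SE₀ = √(0.12·0.88/56) = 0.043425.
z = (+)0.085357/0.043425 = 1.966.

z = 1.966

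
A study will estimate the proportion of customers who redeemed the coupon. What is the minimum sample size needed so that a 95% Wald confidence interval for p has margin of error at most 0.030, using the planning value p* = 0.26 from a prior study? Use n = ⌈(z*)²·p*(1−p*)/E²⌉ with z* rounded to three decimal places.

n = 822

The 95% critical value is z* = 1.960.
p*(1−p*) = 0.26·0.74 = 0.1924.
Required n before rounding: 3.841600 × 0.1924 / 0.030² = 821.249.
⌈821.249⌉ = 822.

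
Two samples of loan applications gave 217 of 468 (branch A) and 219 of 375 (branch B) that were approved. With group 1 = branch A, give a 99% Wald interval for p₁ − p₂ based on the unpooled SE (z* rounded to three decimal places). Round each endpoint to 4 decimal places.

p̂₁ = 217/468 = 0.46368, p̂₂ = 219/375 = 0.58400; p̂₁ − p̂₂ = -0.12032.
Unpooled SE = √(p̂₁(1−p̂₁)/n₁ + p̂₂(1−p̂₂)/n₂) = √(0.000531369 + 0.000647851) = 0.034340.
For 99% confidence, z* = 2.576. Margin = 2.576·0.034340 = 0.08846.
Interval: -0.12032 ± 0.08846 → (-0.2088, -0.0319).

(-0.2088, -0.0319)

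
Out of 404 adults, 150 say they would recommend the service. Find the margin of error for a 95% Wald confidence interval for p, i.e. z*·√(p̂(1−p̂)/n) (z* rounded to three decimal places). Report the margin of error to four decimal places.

ME = 0.0471

p̂ = 150/404 = 0.37129.
SE = √(p̂(1−p̂)/n) = √(0.233433/404) = 0.024038.
For 95% confidence, z* = 1.960.
So ME = 0.0471.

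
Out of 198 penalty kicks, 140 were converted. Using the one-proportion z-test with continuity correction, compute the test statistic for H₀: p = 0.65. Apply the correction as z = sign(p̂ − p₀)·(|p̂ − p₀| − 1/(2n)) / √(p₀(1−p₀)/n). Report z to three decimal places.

z = 1.609

With x = 140 successes in n = 198, p̂ = 0.70707. p̂ − p₀ = 0.057071.
Continuity correction 1/(2n) = 1/396 = 0.002525.
Corrected numerator: |0.057071| − 0.002525 = 0.054546.
Null standard error: √(0.65·0.35/198) = √0.001148990 = 0.033897.
z = (+)0.054546/0.033897 = 1.609.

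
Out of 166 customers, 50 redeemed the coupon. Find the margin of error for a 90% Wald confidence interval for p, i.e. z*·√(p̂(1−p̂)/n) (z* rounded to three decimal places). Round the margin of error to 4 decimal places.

ME = 0.0586

The sample proportion is 50/166 = 0.30120.
Standard error of p̂: √(0.210480/166) = √0.001267955 = 0.035608.
The 90% critical value is z* = 1.645.
So ME = 0.0586.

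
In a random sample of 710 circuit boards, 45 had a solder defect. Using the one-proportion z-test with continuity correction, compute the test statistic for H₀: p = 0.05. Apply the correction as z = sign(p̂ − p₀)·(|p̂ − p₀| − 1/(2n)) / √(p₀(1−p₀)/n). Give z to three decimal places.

Sample proportion p̂ = 45/710 = 0.06338. p̂ − p₀ = 0.013380.
Continuity correction 1/(2n) = 1/1420 = 0.000704.
Corrected numerator: |0.013380| − 0.000704 = 0.012676.
Under H₀, SE = √(p₀(1−p₀)/n) = √(0.05·0.95/710) = √0.000066901 = 0.008179.
z = +0.012676/0.008179 = 1.550.

z = 1.550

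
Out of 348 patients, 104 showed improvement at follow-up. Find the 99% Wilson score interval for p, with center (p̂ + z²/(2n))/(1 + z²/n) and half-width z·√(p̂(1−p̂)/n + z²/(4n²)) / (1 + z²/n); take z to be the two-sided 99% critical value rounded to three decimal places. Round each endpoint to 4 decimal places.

Here p̂ = 104/348 = 0.29885 and z = 2.576 (z² = 6.635776).
Denominator 1 + z²/n = 1 + 6.635776/348 = 1.019068.
Center = (0.29885 + 0.009534)/1.019068 = 0.30261.
Radicand: p̂(1−p̂)/n + z²/(4n²) = 0.000602123 + 0.000013699 = 0.000615822.
Half-width = z·√(radicand)/denom = 2.576·0.024816/1.019068 = 0.06273.
Interval: 0.30261 ± 0.06273 → (0.2399, 0.3653).

(0.2399, 0.3653)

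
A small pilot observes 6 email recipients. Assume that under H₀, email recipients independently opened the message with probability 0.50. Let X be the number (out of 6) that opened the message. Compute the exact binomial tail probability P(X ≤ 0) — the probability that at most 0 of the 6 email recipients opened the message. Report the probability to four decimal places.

X ~ Binomial(n=6, p=0.50).
P(X ≤ 0) = C(6,0)·0.50^0·0.50^6.
= 0.015625 = 0.0156.

P = 0.0156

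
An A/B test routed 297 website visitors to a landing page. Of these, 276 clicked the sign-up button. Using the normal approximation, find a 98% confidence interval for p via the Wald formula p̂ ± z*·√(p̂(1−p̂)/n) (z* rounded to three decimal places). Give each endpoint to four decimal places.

With x = 276 successes in n = 297, p̂ = 0.92929.
SE = √(p̂(1−p̂)/n) = √(0.065708/297) = 0.014874.
For 98% confidence, z* = 2.326.
Margin of error: 2.326 × 0.014874 = 0.03460.
CI: 0.92929 ± 0.03460 = (0.8947, 0.9639).

(0.8947, 0.9639)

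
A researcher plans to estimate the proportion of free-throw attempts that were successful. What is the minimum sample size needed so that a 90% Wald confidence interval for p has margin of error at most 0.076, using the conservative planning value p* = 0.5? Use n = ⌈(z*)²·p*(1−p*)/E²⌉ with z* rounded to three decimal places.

n = 118

z* = 1.645 at the 90% level.
p*(1−p*) = 0.50·0.50 = 0.2500.
Required n before rounding: 2.706025 × 0.2500 / 0.076² = 117.124.
⌈117.124⌉ = 118.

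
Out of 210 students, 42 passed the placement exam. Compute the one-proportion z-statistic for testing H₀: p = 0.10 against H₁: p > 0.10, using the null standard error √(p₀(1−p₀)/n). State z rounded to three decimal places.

With x = 42 successes in n = 210, p̂ = 0.20000.
Null standard error: √(0.10·0.90/210) = √0.000428571 = 0.020702.
z = (0.20000 − 0.10)/0.020702 = 0.10000/0.020702 = 4.830.

z = 4.830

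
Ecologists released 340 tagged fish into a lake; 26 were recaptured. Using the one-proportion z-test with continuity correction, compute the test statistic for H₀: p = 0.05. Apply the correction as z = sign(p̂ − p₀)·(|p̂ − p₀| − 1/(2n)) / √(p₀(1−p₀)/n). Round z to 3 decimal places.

z = 2.115

p̂ = 26/340 = 0.07647. p̂ − p₀ = 0.026471.
1/(2n) = 0.001471.
Corrected numerator: |0.026471| − 0.001471 = 0.025000.
Under H₀, SE = √(p₀(1−p₀)/n) = √(0.05·0.95/340) = √0.000139706 = 0.011820.
z = +0.025000/0.011820 = 2.115.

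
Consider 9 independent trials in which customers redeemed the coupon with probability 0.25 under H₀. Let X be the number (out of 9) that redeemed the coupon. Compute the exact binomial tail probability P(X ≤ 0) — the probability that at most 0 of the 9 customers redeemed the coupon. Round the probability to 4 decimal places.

X is binomial with n = 9 and p = 0.25.
P(X ≤ 0) = C(9,0)·0.25^0·0.75^9.
= 0.075085 = 0.0751.

P = 0.0751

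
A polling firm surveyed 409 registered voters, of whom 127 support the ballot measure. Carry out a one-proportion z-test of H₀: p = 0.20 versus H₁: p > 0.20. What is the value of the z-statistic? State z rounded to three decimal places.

z = 5.587

p̂ = 127/409 = 0.31051.
Null standard error: √(0.20·0.80/409) = √0.000391198 = 0.019779.
z = (0.31051 − 0.20)/0.019779 = 0.11051/0.019779 = 5.587.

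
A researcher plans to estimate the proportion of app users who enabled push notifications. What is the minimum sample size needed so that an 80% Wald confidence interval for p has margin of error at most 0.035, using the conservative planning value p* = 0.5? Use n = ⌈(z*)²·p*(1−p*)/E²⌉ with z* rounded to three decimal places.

n = 336

For 80% confidence, z* = 1.282.
p*(1−p*) = 0.50·0.50 = 0.2500.
(z*)²·p*(1−p*)/E² = 1.643524·0.2500/0.001225 = 335.413.
Rounding up, n = 336.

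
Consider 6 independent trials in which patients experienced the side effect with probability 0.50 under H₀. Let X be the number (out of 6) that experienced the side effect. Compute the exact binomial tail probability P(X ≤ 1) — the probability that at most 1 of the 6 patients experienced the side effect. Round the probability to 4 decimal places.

X ~ Binomial(n=6, p=0.50).
P(X ≤ 1) = C(6,0)·0.50^0·0.50^6 + C(6,1)·0.50^1·0.50^5.
= 0.015625 + 0.093750 = 0.1094.

P = 0.1094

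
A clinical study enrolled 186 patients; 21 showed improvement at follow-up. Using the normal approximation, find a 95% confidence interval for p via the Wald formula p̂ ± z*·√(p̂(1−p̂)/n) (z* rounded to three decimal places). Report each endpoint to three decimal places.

(0.067, 0.158)

The sample proportion is 21/186 = 0.11290.
Standard error of p̂: √(0.100156/186) = √0.000538474 = 0.023205.
For 95% confidence, z* = 1.960.
Margin of error: 1.960 × 0.023205 = 0.04548.
Interval: 0.11290 ± 0.04548 → (0.067, 0.158).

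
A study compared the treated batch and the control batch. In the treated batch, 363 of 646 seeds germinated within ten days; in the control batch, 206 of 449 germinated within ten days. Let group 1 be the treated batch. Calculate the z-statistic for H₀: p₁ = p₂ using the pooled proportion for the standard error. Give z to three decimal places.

z = 3.359

Sample proportions: p̂₁ = 363/646 = 0.56192 and p̂₂ = 206/449 = 0.45880.
Pooling: p̂ = 569/1095 = 0.51963.
SE = √[p̂(1−p̂)(1/n₁+1/n₂)] = √[0.51963·0.48037·(1/646+1/449)] ≈ 0.030697.
z = (p̂₁ − p̂₂)/SE = (0.56192 − 0.45880)/0.030697 = 0.10312/0.030697 = 3.359.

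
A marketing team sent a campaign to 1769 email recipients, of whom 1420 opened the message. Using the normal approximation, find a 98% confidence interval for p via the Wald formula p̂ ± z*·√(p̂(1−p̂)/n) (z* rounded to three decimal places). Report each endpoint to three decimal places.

(0.781, 0.825)

The sample proportion is 1420/1769 = 0.80271.
SE(p̂) = √(0.80271·0.19729/1769) = 0.009462.
The 98% critical value is z* = 2.326.
Margin of error: 2.326 × 0.009462 = 0.02201.
Interval: 0.80271 ± 0.02201 → (0.781, 0.825).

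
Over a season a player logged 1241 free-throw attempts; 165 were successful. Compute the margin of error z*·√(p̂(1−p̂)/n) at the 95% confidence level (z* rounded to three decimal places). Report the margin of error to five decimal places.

The sample proportion is 165/1241 = 0.13296.
SE(p̂) = √(0.13296·0.86704/1241) = 0.009638.
z* = 1.960 at the 95% level.
Margin of error = z*·SE = 1.960 × 0.009638 = 0.01889.

ME = 0.01889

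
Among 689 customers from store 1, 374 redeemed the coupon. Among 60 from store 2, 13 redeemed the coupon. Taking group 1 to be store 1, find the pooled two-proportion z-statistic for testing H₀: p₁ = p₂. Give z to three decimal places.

p̂₁ = 374/689 = 0.54282, p̂₂ = 13/60 = 0.21667.
Pooling: p̂ = 387/749 = 0.51669.
SE = √[p̂(1−p̂)(1/n₁+1/n₂)] = √[0.51669·0.48331·(1/689+1/60)] ≈ 0.067264.
z = (p̂₁ − p̂₂)/SE = (0.54282 − 0.21667)/0.067264 = 0.32615/0.067264 = 4.849.

z = 4.849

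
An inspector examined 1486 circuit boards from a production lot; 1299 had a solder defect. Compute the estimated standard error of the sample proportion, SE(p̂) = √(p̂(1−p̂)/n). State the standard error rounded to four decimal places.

p̂ = 1299/1486 = 0.87416.
p̂(1−p̂) = 0.87416·0.12584 = 0.110004.
Dividing by n and taking the root: √0.000074027 = 0.0086.

SE = 0.0086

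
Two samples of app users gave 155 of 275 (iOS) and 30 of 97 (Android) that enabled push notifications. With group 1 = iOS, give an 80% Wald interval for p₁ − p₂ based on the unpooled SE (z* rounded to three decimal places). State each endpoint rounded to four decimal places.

p̂₁ = 155/275 = 0.56364, p̂₂ = 30/97 = 0.30928; p̂₁ − p̂₂ = 0.25436.
Unpooled SE = √(p̂₁(1−p̂₁)/n₁ + p̂₂(1−p̂₂)/n₂) = √(0.000894365 + 0.002202322) = 0.055648.
For 80% confidence, z* = 1.282. Margin = 1.282·0.055648 = 0.07134.
So the interval runs from 0.1830 to 0.3257.

(0.1830, 0.3257)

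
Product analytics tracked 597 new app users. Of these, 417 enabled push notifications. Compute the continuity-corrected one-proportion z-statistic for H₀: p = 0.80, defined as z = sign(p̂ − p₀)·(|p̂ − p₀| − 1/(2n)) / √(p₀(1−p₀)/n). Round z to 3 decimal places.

Sample proportion p̂ = 417/597 = 0.69849. p̂ − p₀ = -0.101508.
1/(2n) = 0.000838.
Corrected numerator: |-0.101508| − 0.000838 = 0.100670.
Under H₀, SE = √(p₀(1−p₀)/n) = √(0.80·0.20/597) = √0.000268007 = 0.016371.
z = −0.100670/0.016371 = -6.149.

z = -6.149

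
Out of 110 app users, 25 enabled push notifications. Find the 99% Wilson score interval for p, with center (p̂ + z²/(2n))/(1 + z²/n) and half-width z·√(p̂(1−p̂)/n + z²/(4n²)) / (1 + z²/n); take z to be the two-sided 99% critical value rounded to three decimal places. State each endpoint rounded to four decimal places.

Here p̂ = 25/110 = 0.22727 and z = 2.576 (z² = 6.635776).
Denominator 1 + z²/n = 1 + 6.635776/110 = 1.060325.
Adjusted center: (0.22727 + z²/(2n))/1.060325 = 0.24279.
Radicand: p̂(1−p̂)/n + z²/(4n²) = 0.001596544 + 0.000137103 = 0.001733647.
Half-width = 2.576·√0.001733647/1.060325 = 0.10115.
Interval: 0.24279 ± 0.10115 → (0.1416, 0.3439).

(0.1416, 0.3439)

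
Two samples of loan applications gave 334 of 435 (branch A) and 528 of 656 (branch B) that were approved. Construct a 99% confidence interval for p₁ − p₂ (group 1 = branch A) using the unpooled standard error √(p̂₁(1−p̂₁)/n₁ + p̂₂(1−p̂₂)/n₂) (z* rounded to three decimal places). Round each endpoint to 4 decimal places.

(-0.1027, 0.0286)

p̂₁ = 0.76782, p̂₂ = 0.80488, so the observed difference is -0.03706.
Unpooled SE = √(p̂₁(1−p̂₁)/n₁ + p̂₂(1−p̂₂)/n₂) = √(0.000409827 + 0.000239405) = 0.025480.
The 99% critical value is z* = 2.576. Margin of error = 0.06564.
So the interval runs from -0.1027 to 0.0286.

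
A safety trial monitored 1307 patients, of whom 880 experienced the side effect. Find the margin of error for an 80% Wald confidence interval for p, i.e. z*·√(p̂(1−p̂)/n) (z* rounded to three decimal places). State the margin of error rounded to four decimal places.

ME = 0.0166

Sample proportion p̂ = 880/1307 = 0.67330.
Standard error of p̂: √(0.219968/1307) = √0.000168300 = 0.012973.
z* = 1.282 at the 80% level.
So ME = 0.0166.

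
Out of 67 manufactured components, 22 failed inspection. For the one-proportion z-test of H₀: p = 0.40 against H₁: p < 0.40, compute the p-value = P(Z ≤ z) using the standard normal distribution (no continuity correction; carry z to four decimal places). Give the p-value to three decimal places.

p̂ = 22/67 = 0.32836.
SE₀ = √(0.40·0.60/67) = 0.059851.
Test statistic (full precision, shown to 4 dp): z = (22/67 − 0.40)/SE₀ ≈ -1.1970.
From the standard normal, P(Z ≤ z) = 0.116.

p-value = 0.116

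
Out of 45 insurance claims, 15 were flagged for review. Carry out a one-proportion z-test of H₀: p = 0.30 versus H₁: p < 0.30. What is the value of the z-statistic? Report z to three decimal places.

The sample proportion is 15/45 = 0.33333.
SE₀ = √(0.30·0.70/45) = 0.068313.
z = (0.33333 − 0.30)/0.068313 = 0.03333/0.068313 = 0.488.

z = 0.488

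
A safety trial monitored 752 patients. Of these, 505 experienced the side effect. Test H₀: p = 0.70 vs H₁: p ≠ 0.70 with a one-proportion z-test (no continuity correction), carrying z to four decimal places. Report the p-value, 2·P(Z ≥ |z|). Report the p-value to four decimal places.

Sample proportion p̂ = 505/752 = 0.67154.
Under H₀, SE = √(p₀(1−p₀)/n) = √(0.70·0.30/752) = √0.000279255 = 0.016711.
z = (p̂ − p₀)/SE = (505/752 − 0.70)/0.016711 ≈ -1.7029.
From the standard normal, 2·P(Z ≥ |z|) = 0.0886.

p-value = 0.0886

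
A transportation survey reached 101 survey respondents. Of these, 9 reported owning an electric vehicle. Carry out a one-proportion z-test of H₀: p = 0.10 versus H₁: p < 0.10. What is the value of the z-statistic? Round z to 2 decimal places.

z = -0.36

The sample proportion is 9/101 = 0.08911.
SE₀ = √(0.10·0.90/101) = 0.029851.
Test statistic: z = -0.01089/0.029851 = -0.36.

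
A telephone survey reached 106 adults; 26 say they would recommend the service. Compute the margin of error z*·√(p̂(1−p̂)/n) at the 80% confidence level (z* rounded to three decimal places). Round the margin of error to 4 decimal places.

ME = 0.0536

The sample proportion is 26/106 = 0.24528.
Standard error of p̂: √(0.185119/106) = √0.001746408 = 0.041790.
For 80% confidence, z* = 1.282.
So ME = 0.0536.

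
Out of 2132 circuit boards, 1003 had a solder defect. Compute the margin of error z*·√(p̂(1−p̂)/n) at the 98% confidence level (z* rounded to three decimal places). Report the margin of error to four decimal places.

ME = 0.0251

The sample proportion is 1003/2132 = 0.47045.
SE(p̂) = √(0.47045·0.52955/2132) = 0.010810.
The 98% critical value is z* = 2.326.
So ME = 0.0251.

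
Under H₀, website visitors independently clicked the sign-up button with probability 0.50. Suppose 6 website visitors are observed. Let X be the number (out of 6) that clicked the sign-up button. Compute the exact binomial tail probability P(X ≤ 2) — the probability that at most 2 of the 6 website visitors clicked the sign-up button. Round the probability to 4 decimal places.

X ~ Binomial(n=6, p=0.50).
P(X ≤ 2) = C(6,0)·0.50^0·0.50^6 + C(6,1)·0.50^1·0.50^5 + C(6,2)·0.50^2·0.50^4.
= 0.015625 + 0.093750 + 0.234375 = 0.3438.

P = 0.3438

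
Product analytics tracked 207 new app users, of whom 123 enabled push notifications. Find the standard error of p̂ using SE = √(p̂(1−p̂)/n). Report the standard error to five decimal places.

SE = 0.03413

With x = 123 successes in n = 207, p̂ = 0.59420.
p̂(1−p̂) = 0.241126.
Dividing by n and taking the root: √0.001164860 = 0.03413.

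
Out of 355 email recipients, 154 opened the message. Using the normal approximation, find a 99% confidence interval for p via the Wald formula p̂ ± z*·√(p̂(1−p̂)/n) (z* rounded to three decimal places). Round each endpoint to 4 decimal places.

(0.3660, 0.5016)

p̂ = 154/355 = 0.43380.
SE = √(p̂(1−p̂)/n) = √(0.245618/355) = 0.026304.
The 99% critical value is z* = 2.576.
Margin = 2.576·0.026304 = 0.06776.
Interval: 0.43380 ± 0.06776 → (0.3660, 0.5016).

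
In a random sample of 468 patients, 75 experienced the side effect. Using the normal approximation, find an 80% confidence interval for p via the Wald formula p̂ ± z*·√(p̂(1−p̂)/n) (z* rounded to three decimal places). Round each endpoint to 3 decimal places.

The sample proportion is 75/468 = 0.16026.
Standard error of p̂: √(0.134574/468) = √0.000287552 = 0.016957.
For 80% confidence, z* = 1.282.
Margin = 1.282·0.016957 = 0.02174.
CI: 0.16026 ± 0.02174 = (0.139, 0.182).

(0.139, 0.182)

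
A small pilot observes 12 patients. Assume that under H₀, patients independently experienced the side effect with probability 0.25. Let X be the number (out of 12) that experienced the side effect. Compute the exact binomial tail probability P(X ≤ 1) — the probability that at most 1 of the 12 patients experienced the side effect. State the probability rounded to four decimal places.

X is binomial with n = 12 and p = 0.25.
P(X ≤ 1) = C(12,0)·0.25^0·0.75^12 + C(12,1)·0.25^1·0.75^11.
= 0.031676 + 0.126705 = 0.1584.

P = 0.1584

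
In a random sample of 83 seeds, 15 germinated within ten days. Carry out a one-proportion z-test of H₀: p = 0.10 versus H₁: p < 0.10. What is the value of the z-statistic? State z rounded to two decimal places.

With x = 15 successes in n = 83, p̂ = 0.18072.
Under H₀, SE = √(p₀(1−p₀)/n) = √(0.10·0.90/83) = √0.001084337 = 0.032929.
z = (0.18072 − 0.10)/0.032929 = 0.08072/0.032929 = 2.45.

z = 2.45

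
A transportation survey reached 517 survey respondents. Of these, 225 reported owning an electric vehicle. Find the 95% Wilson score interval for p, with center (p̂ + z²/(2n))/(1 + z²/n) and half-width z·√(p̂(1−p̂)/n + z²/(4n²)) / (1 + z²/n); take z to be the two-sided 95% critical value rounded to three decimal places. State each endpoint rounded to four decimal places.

Here p̂ = 225/517 = 0.43520 and z = 1.960 (z² = 3.841600).
Denominator 1 + z²/n = 1 + 3.841600/517 = 1.007431.
Adjusted center: (0.43520 + z²/(2n))/1.007431 = 0.43568.
Radicand: p̂(1−p̂)/n + z²/(4n²) = 0.000475438 + 0.000003593 = 0.000479031.
Half-width = 1.960·√0.000479031/1.007431 = 0.04258.
So the interval runs from 0.3931 to 0.4783.

(0.3931, 0.4783)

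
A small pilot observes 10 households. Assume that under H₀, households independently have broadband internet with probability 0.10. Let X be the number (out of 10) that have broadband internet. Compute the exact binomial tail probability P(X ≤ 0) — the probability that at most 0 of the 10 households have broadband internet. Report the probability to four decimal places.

P = 0.3487

X is binomial with n = 10 and p = 0.10.
P(X ≤ 0) = C(10,0)·0.10^0·0.90^10.
= 0.348678 = 0.3487.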